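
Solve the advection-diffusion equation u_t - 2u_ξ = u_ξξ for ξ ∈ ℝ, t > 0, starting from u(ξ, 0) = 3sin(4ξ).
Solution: Change to a moving frame: let η = ξ + 2t, σ = t and write u(ξ,t) = w(η,σ).
By the chain rule u_t = w_σ + 2w_η, u_ξ = w_η, u_ξξ = w_ηη.
Then u_t - 2u_ξ = w_σ: the advection term cancels and the PDE becomes the heat equation w_σ = w_ηη on η ∈ ℝ.
Initial data: w(η,0) = u(η,0) = 3sin(4η).
On η ∈ ℝ each mode satisfies (sin(nη))″ = -n² sin(nη), so exp(-n²σ) sin(nη) solves the heat equation; by superposition w(η,σ) = Σ c_n exp(-n²σ) sin(nη).
Reading off the coefficients: c_4=3, so w(η,σ) = 3exp(-16σ)sin(4η).
Substituting back η = ξ + 2t, σ = t: u(ξ,t) = w(ξ + 2t, t).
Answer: u(ξ, t) = 3exp(-16t)sin(8t + 4ξ)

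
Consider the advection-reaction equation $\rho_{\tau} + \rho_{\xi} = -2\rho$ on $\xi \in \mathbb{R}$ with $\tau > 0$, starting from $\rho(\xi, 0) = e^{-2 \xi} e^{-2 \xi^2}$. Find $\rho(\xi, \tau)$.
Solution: Substitute $\rho = e^{-2\xi}u$.
Then $\rho_{\xi} = e^{-2\xi}(u_{\xi} - 2u)$, $\rho_{\tau} = e^{-2\xi}u_{\tau}$; substituting and dividing by $e^{-2\xi}$, the lower-order terms cancel: $u_{\tau} + u_{\xi} = 0$ (standard advection equation).
Data for $u$: $u(\xi,0) = e^{2\xi}\rho(\xi,0) = e^{-2 \xi^2}$.
By characteristics ($d\xi/d\tau = 1$), $u(\xi,\tau) = f(\xi - \tau)$ with $f = u( \cdot , 0)$.
So $u(\xi,\tau) = e^{-2 (\xi - \tau)^2}$, and $\rho(\xi,\tau) = e^{-2\xi}u(\xi,\tau)$.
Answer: $\rho(\xi, \tau) = e^{-2 \xi} e^{-2 (-\tau + \xi)^2}$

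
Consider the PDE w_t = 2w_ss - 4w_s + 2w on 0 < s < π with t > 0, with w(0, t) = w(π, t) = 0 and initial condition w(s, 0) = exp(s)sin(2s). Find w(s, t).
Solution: Substitute w = exp(s)u, i.e. u = exp(-s)w.
By the product rule, w_s = exp(s)(u_s + u), w_ss = exp(s)(u_ss + 2u_s + u), w_t = exp(s)u_t.
Substituting into the PDE and dividing by exp(s): u_t = 2(u_ss + 2u_s + u) - 4(u_s + u) + 2u.
The lower-order terms cancel, leaving the standard heat equation u_t = 2u_ss.
Initial data for u: u(s,0) = exp(-s)w(s,0) = sin(2s). The boundary conditions carry over: u(0,t) = u(π,t) = 0.
Solve for u:
  Using separation of variables u = X(s)T(t):
  Eigenfunctions: sin(ns), n = 1, 2, 3, ...
  General solution: u(s, t) = Σ c_n sin(ns) exp(-2n² t)
  Matching u(s,0) = sin(2s) term by term: c_2=1.
Hence u(s,t) = exp(-8t)sin(2s).
Transform back: w(s,t) = exp(s)u(s,t).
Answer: w(s, t) = exp(s)exp(-8t)sin(2s)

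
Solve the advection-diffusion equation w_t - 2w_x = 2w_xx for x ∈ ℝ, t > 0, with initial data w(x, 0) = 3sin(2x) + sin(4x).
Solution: Change to a moving frame: let η = x + 2t, σ = t and write w(x,t) = u(η,σ).
By the chain rule w_t = u_σ + 2u_η, w_x = u_η, w_xx = u_ηη.
Then w_t - 2w_x = u_σ: the advection term cancels and the PDE becomes the heat equation u_σ = 2u_ηη on η ∈ ℝ.
Initial data: u(η,0) = w(η,0) = 3sin(2η) + sin(4η).
On η ∈ ℝ each mode satisfies (sin(nη))″ = -n² sin(nη), so exp(-2n²σ) sin(nη) solves the heat equation; by superposition u(η,σ) = Σ c_n exp(-2n²σ) sin(nη).
Reading off the coefficients: c_2=3, c_4=1, so u(η,σ) = 3exp(-8σ)sin(2η) + exp(-32σ)sin(4η).
Substituting back η = x + 2t, σ = t: w(x,t) = u(x + 2t, t).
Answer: w(x, t) = 3exp(-8t)sin(4t + 2x) + exp(-32t)sin(8t + 4x)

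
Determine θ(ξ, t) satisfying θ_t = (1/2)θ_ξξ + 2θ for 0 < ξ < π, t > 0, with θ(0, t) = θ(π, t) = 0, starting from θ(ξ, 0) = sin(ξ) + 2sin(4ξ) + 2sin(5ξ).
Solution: Substitute θ = exp(2t)u, i.e. u = exp(-2t)θ.
By the product rule, θ_t = exp(2t)(u_t + 2u), θ_ξξ = exp(2t)u_ξξ.
Substituting into the PDE and dividing by exp(2t): u_t + 2u = (1/2)u_ξξ + 2u.
The lower-order terms cancel, leaving the standard heat equation u_t = (1/2)u_ξξ.
Initial data for u: u(ξ,0) = θ(ξ,0) = sin(ξ) + 2sin(4ξ) + 2sin(5ξ). The boundary conditions carry over: u(0,t) = u(π,t) = 0.
Solve for u:
  Using separation of variables u = X(ξ)G(t):
  Eigenfunctions: sin(nξ), n = 1, 2, 3, ...
  General solution: u(ξ, t) = Σ c_n sin(nξ) exp(-n² t/2)
  Matching u(ξ,0) = sin(ξ) + 2sin(4ξ) + 2sin(5ξ) term by term: c_1=1, c_4=2, c_5=2.
Hence u(ξ,t) = 2exp(-8t)sin(4ξ) + exp(-t/2)sin(ξ) + 2exp(-25t/2)sin(5ξ).
Transform back: θ(ξ,t) = exp(2t)u(ξ,t).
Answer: θ(ξ, t) = exp(3t/2)sin(ξ) + 2exp(-6t)sin(4ξ) + 2exp(-21t/2)sin(5ξ)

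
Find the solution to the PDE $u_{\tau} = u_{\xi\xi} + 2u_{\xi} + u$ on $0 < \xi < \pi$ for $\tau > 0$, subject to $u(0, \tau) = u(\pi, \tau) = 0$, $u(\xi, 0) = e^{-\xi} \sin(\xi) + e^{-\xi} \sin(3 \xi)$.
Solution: Substitute $u = e^{-\xi}w$.
Then $u_{\xi} = e^{-\xi}(w_{\xi} - w)$, $u_{\xi\xi} = e^{-\xi}(w_{\xi\xi} - 2w_{\xi} + w)$, $u_{\tau} = e^{-\xi}w_{\tau}$; substituting and dividing by $e^{-\xi}$, the lower-order terms cancel: $w_{\tau} = w_{\xi\xi}$ (standard heat equation).
Data for $w$: $w(\xi,0) = e^{\xi}u(\xi,0) = \sin(\xi) + \sin(3 \xi)$. The boundary conditions carry over: $w(0,\tau) = w(\pi,\tau) = 0$.
Separating variables: $w = \sum c_n e^{-n^2\tau} \sin(n\xi)$. From $w(\xi,0) = \sin(\xi) + \sin(3 \xi)$: $c_1=1, c_3=1$.
So $w(\xi,\tau) = e^{-\tau} \sin(\xi) + e^{-9 \tau} \sin(3 \xi)$, and $u(\xi,\tau) = e^{-\xi}w(\xi,\tau)$.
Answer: $u(\xi, \tau) = e^{-\tau} e^{-\xi} \sin(\xi) + e^{-9 \tau} e^{-\xi} \sin(3 \xi)$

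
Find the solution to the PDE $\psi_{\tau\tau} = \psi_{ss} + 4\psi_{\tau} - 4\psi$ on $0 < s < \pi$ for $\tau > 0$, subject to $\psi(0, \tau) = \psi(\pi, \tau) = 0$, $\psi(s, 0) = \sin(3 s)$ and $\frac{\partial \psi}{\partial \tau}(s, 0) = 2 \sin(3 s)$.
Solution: Substitute $\psi = e^{2\tau}u$.
Then $\psi_{\tau} = e^{2\tau}(u_{\tau} + 2u)$, $\psi_{\tau\tau} = e^{2\tau}(u_{\tau\tau} + 4u_{\tau} + 4u)$, $\psi_{ss} = e^{2\tau}u_{ss}$; substituting and dividing by $e^{2\tau}$, the lower-order terms cancel: $u_{\tau\tau} = u_{ss}$ (standard wave equation).
Data for $u$: $u(s,0) = \psi(s,0) = \sin(3 s)$; $u_{\tau}(s,0) = \psi_{\tau}(s,0) - 2\psi(s,0) = 0$. The boundary conditions carry over: $u(0,\tau) = u(\pi,\tau) = 0$.
Separating variables: $u = \sum [A_n \cos(\omega_n \tau) + B_n \sin(\omega_n \tau)] \sin(ns)$, $\omega_n = n$. From ICs: $A_3=1$.
So $u(s,\tau) = \sin(3 s) \cos(3 \tau)$, and $\psi(s,\tau) = e^{2\tau}u(s,\tau)$.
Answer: $\psi(s, \tau) = e^{2 \tau} \sin(3 s) \cos(3 \tau)$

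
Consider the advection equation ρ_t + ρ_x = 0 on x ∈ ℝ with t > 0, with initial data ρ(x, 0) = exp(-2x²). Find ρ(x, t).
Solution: By method of characteristics (waves move right with speed 1):
Along characteristics x - t = const, ρ is constant, so ρ(x,t) = f(x - t) with f = ρ(·, 0).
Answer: ρ(x, t) = exp(-2(-t + x)²)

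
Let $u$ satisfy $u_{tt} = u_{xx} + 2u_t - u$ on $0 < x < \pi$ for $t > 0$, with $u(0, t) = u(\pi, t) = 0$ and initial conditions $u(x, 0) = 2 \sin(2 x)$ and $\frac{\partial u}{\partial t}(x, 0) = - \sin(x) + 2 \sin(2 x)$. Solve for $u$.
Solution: Substitute $u = e^{t}w$, i.e. $w = e^{-t}u$.
By the product rule, $u_t = e^{t}(w_t + w)$, $u_{tt} = e^{t}(w_{tt} + 2w_t + w)$, $u_{xx} = e^{t}w_{xx}$.
Substituting into the PDE and dividing by $e^{t}$: $w_{tt} + 2w_t + w = w_{xx} + 2(w_t + w) - w$.
The lower-order terms cancel, leaving the standard wave equation $w_{tt} = w_{xx}$.
Initial data for $w$: $w(x,0) = u(x,0) = 2 \sin(2 x)$; $w_t(x,0) = u_t(x,0) - u(x,0) = - \sin(x)$. The boundary conditions carry over: $w(0,t) = w(\pi,t) = 0$.
Solve for $w$:
  Using separation of variables $w = X(x)T(t)$:
  Eigenfunctions: $\sin(nx)$, $n = 1, 2, 3, \ldots$
  General solution: $w(x, t) = \sum [A_n \cos(n t) + B_n \sin(n t)] \sin(nx)$
  From $w(x,0) = 2 \sin(2 x)$: $A_2=2$. From $w_t(x,0) = - \sin(x)$, using $w_t(x,0) = \sum \omega_n B_n \sin(nx)$ with $\omega_n = n$: $B_1 = (-1)/1 = -1$.
Hence $w(x,t) = - \sin(t) \sin(x) + 2 \sin(2 x) \cos(2 t)$.
Transform back: $u(x,t) = e^{t}w(x,t)$.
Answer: $u(x, t) = - e^{t} \sin(t) \sin(x) + 2 e^{t} \sin(2 x) \cos(2 t)$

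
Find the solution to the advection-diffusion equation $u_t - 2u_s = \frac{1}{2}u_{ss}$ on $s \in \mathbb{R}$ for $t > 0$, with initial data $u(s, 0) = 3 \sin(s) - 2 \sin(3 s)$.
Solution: Moving frame: $\eta = s + 2t$, $\sigma = t$, $u = w(\eta,\sigma)$, so $u_t = w_{\sigma} + 2w_{\eta}$ and $u_{ss} = w_{\eta\eta}$.
Hence $u_t - 2u_s = w_{\sigma}$ and the PDE becomes the heat equation $w_{\sigma} = \frac{1}{2}w_{\eta\eta}$ on $\eta \in \mathbb{R}$.
Initial data: $w(\eta,0) = u(\eta,0) = 3 \sin(\eta) - 2 \sin(3 \eta)$. Each mode $\sin(n\eta)$ decays as $e^{-n^2\sigma/2}$ on $\mathbb{R}$, so $w(\eta,\sigma) = \sum c_n e^{-n^2\sigma/2} \sin(n\eta)$ with $c_1=3, c_3=-2$: $w(\eta,\sigma) = 3 e^{-\sigma/2} \sin(\eta) - 2 e^{-9 \sigma/2} \sin(3 \eta)$.
Substituting back: $u(s,t) = w(s + 2t, t)$.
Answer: $u(s, t) = 3 e^{-t/2} \sin(s + 2 t) - 2 e^{-9 t/2} \sin(3 s + 6 t)$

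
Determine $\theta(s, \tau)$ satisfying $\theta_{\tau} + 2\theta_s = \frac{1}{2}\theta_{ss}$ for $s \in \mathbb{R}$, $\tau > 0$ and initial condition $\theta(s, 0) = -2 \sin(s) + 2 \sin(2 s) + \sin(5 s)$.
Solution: Change to a moving frame: let $\eta = s - 2\tau$, $\sigma = \tau$ and write $\theta(s,\tau) = u(\eta,\sigma)$.
By the chain rule $\theta_{\tau} = u_{\sigma} - 2u_{\eta}$, $\theta_s = u_{\eta}$, $\theta_{ss} = u_{\eta\eta}$.
Then $\theta_{\tau} + 2\theta_s = u_{\sigma}$: the advection term cancels and the PDE becomes the heat equation $u_{\sigma} = \frac{1}{2}u_{\eta\eta}$ on $\eta \in \mathbb{R}$.
Initial data: $u(\eta,0) = \theta(\eta,0) = -2 \sin(\eta) + 2 \sin(2 \eta) + \sin(5 \eta)$.
On $\eta \in \mathbb{R}$ each mode satisfies $(\sin(n\eta))'' = -n^2 \sin(n\eta)$, so $e^{-n^2\sigma/2} \sin(n\eta)$ solves the heat equation; by superposition $u(\eta,\sigma) = \sum c_n e^{-n^2\sigma/2} \sin(n\eta)$.
Reading off the coefficients: $c_1=-2, c_2=2, c_5=1$, so $u(\eta,\sigma) = 2 e^{-2 \sigma} \sin(2 \eta) - 2 e^{-\sigma/2} \sin(\eta) + e^{-25 \sigma/2} \sin(5 \eta)$.
Substituting back $\eta = s - 2\tau$, $\sigma = \tau$: $\theta(s,\tau) = u(s - 2\tau, \tau)$.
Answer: $\theta(s, \tau) = -2 e^{-2 \tau} \sin(4 \tau - 2 s) + 2 e^{-\tau/2} \sin(2 \tau - s) -  e^{-25 \tau/2} \sin(10 \tau - 5 s)$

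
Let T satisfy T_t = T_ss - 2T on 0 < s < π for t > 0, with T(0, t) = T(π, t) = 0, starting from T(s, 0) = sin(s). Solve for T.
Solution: Substitute T = exp(-2t)u.
Then T_t = exp(-2t)(u_t - 2u), T_ss = exp(-2t)u_ss; substituting and dividing by exp(-2t), the lower-order terms cancel: u_t = u_ss (standard heat equation).
Data for u: u(s,0) = T(s,0) = sin(s). The boundary conditions carry over: u(0,t) = u(π,t) = 0.
Separating variables: u = Σ c_n exp(-n²t) sin(ns). From u(s,0) = sin(s): c_1=1.
So u(s,t) = exp(-t)sin(s), and T(s,t) = exp(-2t)u(s,t).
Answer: T(s, t) = exp(-3t)sin(s)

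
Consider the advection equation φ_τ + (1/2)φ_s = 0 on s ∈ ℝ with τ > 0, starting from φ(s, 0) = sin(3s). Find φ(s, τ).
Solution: By method of characteristics (waves move right with speed 1/2):
Along characteristics s - (1/2)τ = const, φ is constant, so φ(s,τ) = f(s - (1/2)τ) with f = φ(·, 0).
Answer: φ(s, τ) = sin(3s - 3τ/2)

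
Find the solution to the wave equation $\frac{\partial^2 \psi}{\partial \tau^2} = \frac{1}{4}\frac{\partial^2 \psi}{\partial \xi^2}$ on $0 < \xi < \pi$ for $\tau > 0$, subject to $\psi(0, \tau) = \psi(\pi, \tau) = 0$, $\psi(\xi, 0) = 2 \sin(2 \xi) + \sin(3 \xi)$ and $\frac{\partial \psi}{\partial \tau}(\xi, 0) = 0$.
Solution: Using separation of variables $\psi = X(\xi)T(\tau)$:
Eigenfunctions: $\sin(n\xi)$, $n = 1, 2, 3, \ldots$
General solution: $\psi(\xi, \tau) = \sum [A_n \cos(n \tau/2) + B_n \sin(n \tau/2)] \sin(n\xi)$
From $\psi(\xi,0) = 2 \sin(2 \xi) + \sin(3 \xi)$: $A_2=2, A_3=1$. From $\psi_{\tau}(\xi,0) = 0$: all $B_n = 0$.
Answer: $\psi(\xi, \tau) = 2 \sin(2 \xi) \cos(\tau) + \sin(3 \xi) \cos(3 \tau/2)$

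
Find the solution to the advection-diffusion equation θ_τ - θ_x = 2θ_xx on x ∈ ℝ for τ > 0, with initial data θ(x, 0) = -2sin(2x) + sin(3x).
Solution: Moving frame: η = x + τ, σ = τ, θ = u(η,σ), so θ_τ = u_σ + u_η and θ_xx = u_ηη.
Hence θ_τ - θ_x = u_σ and the PDE becomes the heat equation u_σ = 2u_ηη on η ∈ ℝ.
Initial data: u(η,0) = θ(η,0) = -2sin(2η) + sin(3η). Each mode sin(nη) decays as exp(-2n²σ) on ℝ, so u(η,σ) = Σ c_n exp(-2n²σ) sin(nη) with c_2=-2, c_3=1: u(η,σ) = -2exp(-8σ)sin(2η) + exp(-18σ)sin(3η).
Substituting back: θ(x,τ) = u(x + τ, τ).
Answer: θ(x, τ) = -2exp(-8τ)sin(2x + 2τ) + exp(-18τ)sin(3x + 3τ)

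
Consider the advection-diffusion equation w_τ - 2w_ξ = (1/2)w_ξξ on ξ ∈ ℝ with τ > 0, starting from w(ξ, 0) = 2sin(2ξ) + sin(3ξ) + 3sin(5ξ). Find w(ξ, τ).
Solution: Change to a moving frame: let η = ξ + 2τ, σ = τ and write w(ξ,τ) = u(η,σ).
By the chain rule w_τ = u_σ + 2u_η, w_ξ = u_η, w_ξξ = u_ηη.
Then w_τ - 2w_ξ = u_σ: the advection term cancels and the PDE becomes the heat equation u_σ = (1/2)u_ηη on η ∈ ℝ.
Initial data: u(η,0) = w(η,0) = 2sin(2η) + sin(3η) + 3sin(5η).
On η ∈ ℝ each mode satisfies (sin(nη))″ = -n² sin(nη), so exp(-n²σ/2) sin(nη) solves the heat equation; by superposition u(η,σ) = Σ c_n exp(-n²σ/2) sin(nη).
Reading off the coefficients: c_2=2, c_3=1, c_5=3, so u(η,σ) = 2exp(-2σ)sin(2η) + exp(-9σ/2)sin(3η) + 3exp(-25σ/2)sin(5η).
Substituting back η = ξ + 2τ, σ = τ: w(ξ,τ) = u(ξ + 2τ, τ).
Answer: w(ξ, τ) = 2exp(-2τ)sin(2ξ + 4τ) + exp(-9τ/2)sin(3ξ + 6τ) + 3exp(-25τ/2)sin(5ξ + 10τ)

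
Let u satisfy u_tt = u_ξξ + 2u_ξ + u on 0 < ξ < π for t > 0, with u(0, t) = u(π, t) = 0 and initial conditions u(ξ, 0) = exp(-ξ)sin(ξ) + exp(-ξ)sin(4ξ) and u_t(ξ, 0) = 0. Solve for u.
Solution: Substitute u = exp(-ξ)w, i.e. w = exp(ξ)u.
By the product rule, u_ξ = exp(-ξ)(w_ξ - w), u_ξξ = exp(-ξ)(w_ξξ - 2w_ξ + w), u_tt = exp(-ξ)w_tt.
Substituting into the PDE and dividing by exp(-ξ): w_tt = (w_ξξ - 2w_ξ + w) + 2(w_ξ - w) + w.
The lower-order terms cancel, leaving the standard wave equation w_tt = w_ξξ.
Initial data for w: w(ξ,0) = exp(ξ)u(ξ,0) = sin(ξ) + sin(4ξ); w_t(ξ,0) = exp(ξ)u_t(ξ,0) = 0. The boundary conditions carry over: w(0,t) = w(π,t) = 0.
Solve for w:
  Using separation of variables w = X(ξ)T(t):
  Eigenfunctions: sin(nξ), n = 1, 2, 3, ...
  General solution: w(ξ, t) = Σ [A_n cos(n t) + B_n sin(n t)] sin(nξ)
  From w(ξ,0) = sin(ξ) + sin(4ξ): A_1=1, A_4=1. From w_t(ξ,0) = 0: all B_n = 0.
Hence w(ξ,t) = sin(ξ)cos(t) + sin(4ξ)cos(4t).
Transform back: u(ξ,t) = exp(-ξ)w(ξ,t).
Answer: u(ξ, t) = exp(-ξ)sin(ξ)cos(t) + exp(-ξ)sin(4ξ)cos(4t)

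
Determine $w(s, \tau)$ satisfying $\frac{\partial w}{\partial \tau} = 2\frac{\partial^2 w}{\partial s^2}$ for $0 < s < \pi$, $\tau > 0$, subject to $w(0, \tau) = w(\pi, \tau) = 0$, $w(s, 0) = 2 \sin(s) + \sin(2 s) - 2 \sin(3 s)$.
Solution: Using separation of variables $w = X(s)T(\tau)$:
Eigenfunctions: $\sin(ns)$, $n = 1, 2, 3, \ldots$
General solution: $w(s, \tau) = \sum c_n \sin(ns) e^{-2n^2 \tau}$
Matching $w(s,0) = 2 \sin(s) + \sin(2 s) - 2 \sin(3 s)$ term by term: $c_1=2, c_2=1, c_3=-2$.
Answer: $w(s, \tau) = 2 e^{-2 \tau} \sin(s) + e^{-8 \tau} \sin(2 s) - 2 e^{-18 \tau} \sin(3 s)$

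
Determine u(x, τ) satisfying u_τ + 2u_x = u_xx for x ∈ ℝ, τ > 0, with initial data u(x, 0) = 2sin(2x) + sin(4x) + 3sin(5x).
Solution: Change to a moving frame: let η = x - 2τ, σ = τ and write u(x,τ) = w(η,σ).
By the chain rule u_τ = w_σ - 2w_η, u_x = w_η, u_xx = w_ηη.
Then u_τ + 2u_x = w_σ: the advection term cancels and the PDE becomes the heat equation w_σ = w_ηη on η ∈ ℝ.
Initial data: w(η,0) = u(η,0) = 2sin(2η) + sin(4η) + 3sin(5η).
On η ∈ ℝ each mode satisfies (sin(nη))″ = -n² sin(nη), so exp(-n²σ) sin(nη) solves the heat equation; by superposition w(η,σ) = Σ c_n exp(-n²σ) sin(nη).
Reading off the coefficients: c_2=2, c_4=1, c_5=3, so w(η,σ) = 2exp(-4σ)sin(2η) + exp(-16σ)sin(4η) + 3exp(-25σ)sin(5η).
Substituting back η = x - 2τ, σ = τ: u(x,τ) = w(x - 2τ, τ).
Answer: u(x, τ) = 2exp(-4τ)sin(2x - 4τ) + exp(-16τ)sin(4x - 8τ) + 3exp(-25τ)sin(5x - 10τ)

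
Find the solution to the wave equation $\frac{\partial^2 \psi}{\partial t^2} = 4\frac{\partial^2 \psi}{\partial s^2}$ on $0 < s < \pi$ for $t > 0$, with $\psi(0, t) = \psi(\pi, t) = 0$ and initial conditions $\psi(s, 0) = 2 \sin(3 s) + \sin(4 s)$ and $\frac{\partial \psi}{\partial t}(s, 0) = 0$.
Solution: Separating variables: $\psi = \sum [A_n \cos(\omega_n t) + B_n \sin(\omega_n t)] \sin(ns)$, $\omega_n = 2n$. From ICs: $A_3=2, A_4=1$.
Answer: $\psi(s, t) = 2 \sin(3 s) \cos(6 t) + \sin(4 s) \cos(8 t)$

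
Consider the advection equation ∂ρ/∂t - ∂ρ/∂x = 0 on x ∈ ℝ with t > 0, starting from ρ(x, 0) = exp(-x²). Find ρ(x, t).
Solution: By method of characteristics (waves move left with speed 1):
Along characteristics x + t = const, ρ is constant, so ρ(x,t) = f(x + t) with f = ρ(·, 0).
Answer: ρ(x, t) = exp(-(t + x)²)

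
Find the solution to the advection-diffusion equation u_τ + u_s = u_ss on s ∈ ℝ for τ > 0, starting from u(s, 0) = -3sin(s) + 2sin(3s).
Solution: Moving frame: η = s - τ, σ = τ, u = w(η,σ), so u_τ = w_σ - w_η and u_ss = w_ηη.
Hence u_τ + u_s = w_σ and the PDE becomes the heat equation w_σ = w_ηη on η ∈ ℝ.
Initial data: w(η,0) = u(η,0) = -3sin(η) + 2sin(3η). Each mode sin(nη) decays as exp(-n²σ) on ℝ, so w(η,σ) = Σ c_n exp(-n²σ) sin(nη) with c_1=-3, c_3=2: w(η,σ) = -3exp(-σ)sin(η) + 2exp(-9σ)sin(3η).
Substituting back: u(s,τ) = w(s - τ, τ).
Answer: u(s, τ) = -3exp(-τ)sin(s - τ) + 2exp(-9τ)sin(3s - 3τ)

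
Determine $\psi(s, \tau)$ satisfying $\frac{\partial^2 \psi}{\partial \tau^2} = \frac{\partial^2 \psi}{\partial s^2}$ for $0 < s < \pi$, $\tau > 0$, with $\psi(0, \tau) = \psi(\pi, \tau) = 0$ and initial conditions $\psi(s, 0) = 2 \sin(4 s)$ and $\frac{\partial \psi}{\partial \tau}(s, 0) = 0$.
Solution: Separating variables: $\psi = \sum [A_n \cos(\omega_n \tau) + B_n \sin(\omega_n \tau)] \sin(ns)$, $\omega_n = n$. From ICs: $A_4=2$.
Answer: $\psi(s, \tau) = 2 \sin(4 s) \cos(4 \tau)$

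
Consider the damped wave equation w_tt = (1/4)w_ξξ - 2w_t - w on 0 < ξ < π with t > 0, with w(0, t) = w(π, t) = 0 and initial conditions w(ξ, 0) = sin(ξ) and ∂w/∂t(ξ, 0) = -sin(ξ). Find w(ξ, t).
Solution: Substitute w = exp(-t)u, i.e. u = exp(t)w.
By the product rule, w_t = exp(-t)(u_t - u), w_tt = exp(-t)(u_tt - 2u_t + u), w_ξξ = exp(-t)u_ξξ.
Substituting into the PDE and dividing by exp(-t): u_tt - 2u_t + u = (1/4)u_ξξ - 2(u_t - u) - u.
The lower-order terms cancel, leaving the standard wave equation u_tt = (1/4)u_ξξ.
Initial data for u: u(ξ,0) = w(ξ,0) = sin(ξ); u_t(ξ,0) = w_t(ξ,0) + w(ξ,0) = 0. The boundary conditions carry over: u(0,t) = u(π,t) = 0.
Solve for u:
  Using separation of variables u = X(ξ)T(t):
  Eigenfunctions: sin(nξ), n = 1, 2, 3, ...
  General solution: u(ξ, t) = Σ [A_n cos(n t/2) + B_n sin(n t/2)] sin(nξ)
  From u(ξ,0) = sin(ξ): A_1=1. From u_t(ξ,0) = 0: all B_n = 0.
Hence u(ξ,t) = sin(ξ)cos(t/2).
Transform back: w(ξ,t) = exp(-t)u(ξ,t).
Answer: w(ξ, t) = exp(-t)sin(ξ)cos(t/2)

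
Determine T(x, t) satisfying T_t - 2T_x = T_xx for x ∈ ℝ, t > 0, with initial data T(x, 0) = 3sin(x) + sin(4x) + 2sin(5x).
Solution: Moving frame: η = x + 2t, σ = t, T = u(η,σ), so T_t = u_σ + 2u_η and T_xx = u_ηη.
Hence T_t - 2T_x = u_σ and the PDE becomes the heat equation u_σ = u_ηη on η ∈ ℝ.
Initial data: u(η,0) = T(η,0) = 3sin(η) + sin(4η) + 2sin(5η). Each mode sin(nη) decays as exp(-n²σ) on ℝ, so u(η,σ) = Σ c_n exp(-n²σ) sin(nη) with c_1=3, c_4=1, c_5=2: u(η,σ) = 3exp(-σ)sin(η) + exp(-16σ)sin(4η) + 2exp(-25σ)sin(5η).
Substituting back: T(x,t) = u(x + 2t, t).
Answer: T(x, t) = 3exp(-t)sin(2t + x) + exp(-16t)sin(8t + 4x) + 2exp(-25t)sin(10t + 5x)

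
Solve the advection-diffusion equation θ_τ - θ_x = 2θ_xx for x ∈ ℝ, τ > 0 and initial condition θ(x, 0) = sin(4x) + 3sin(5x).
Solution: Moving frame: η = x + τ, σ = τ, θ = u(η,σ), so θ_τ = u_σ + u_η and θ_xx = u_ηη.
Hence θ_τ - θ_x = u_σ and the PDE becomes the heat equation u_σ = 2u_ηη on η ∈ ℝ.
Initial data: u(η,0) = θ(η,0) = sin(4η) + 3sin(5η). Each mode sin(nη) decays as exp(-2n²σ) on ℝ, so u(η,σ) = Σ c_n exp(-2n²σ) sin(nη) with c_4=1, c_5=3: u(η,σ) = exp(-32σ)sin(4η) + 3exp(-50σ)sin(5η).
Substituting back: θ(x,τ) = u(x + τ, τ).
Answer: θ(x, τ) = exp(-32τ)sin(4x + 4τ) + 3exp(-50τ)sin(5x + 5τ)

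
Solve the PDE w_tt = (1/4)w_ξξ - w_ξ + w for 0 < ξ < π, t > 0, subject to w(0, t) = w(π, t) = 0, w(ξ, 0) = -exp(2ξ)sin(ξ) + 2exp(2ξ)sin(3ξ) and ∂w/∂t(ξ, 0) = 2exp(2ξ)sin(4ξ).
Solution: Substitute w = exp(2ξ)u, i.e. u = exp(-2ξ)w.
By the product rule, w_ξ = exp(2ξ)(u_ξ + 2u), w_ξξ = exp(2ξ)(u_ξξ + 4u_ξ + 4u), w_tt = exp(2ξ)u_tt.
Substituting into the PDE and dividing by exp(2ξ): u_tt = (1/4)(u_ξξ + 4u_ξ + 4u) - (u_ξ + 2u) + u.
The lower-order terms cancel, leaving the standard wave equation u_tt = (1/4)u_ξξ.
Initial data for u: u(ξ,0) = exp(-2ξ)w(ξ,0) = -sin(ξ) + 2sin(3ξ); u_t(ξ,0) = exp(-2ξ)w_t(ξ,0) = 2sin(4ξ). The boundary conditions carry over: u(0,t) = u(π,t) = 0.
Solve for u:
  Using separation of variables u = X(ξ)T(t):
  Eigenfunctions: sin(nξ), n = 1, 2, 3, ...
  General solution: u(ξ, t) = Σ [A_n cos(n t/2) + B_n sin(n t/2)] sin(nξ)
  From u(ξ,0) = -sin(ξ) + 2sin(3ξ): A_1=-1, A_3=2. From u_t(ξ,0) = 2sin(4ξ), using u_t(ξ,0) = Σ ω_n B_n sin(nξ) with ω_n = n/2: B_4 = 2/2 = 1.
Hence u(ξ,t) = sin(2t)sin(4ξ) - sin(ξ)cos(t/2) + 2sin(3ξ)cos(3t/2).
Transform back: w(ξ,t) = exp(2ξ)u(ξ,t).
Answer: w(ξ, t) = exp(2ξ)sin(2t)sin(4ξ) - exp(2ξ)sin(ξ)cos(t/2) + 2exp(2ξ)sin(3ξ)cos(3t/2)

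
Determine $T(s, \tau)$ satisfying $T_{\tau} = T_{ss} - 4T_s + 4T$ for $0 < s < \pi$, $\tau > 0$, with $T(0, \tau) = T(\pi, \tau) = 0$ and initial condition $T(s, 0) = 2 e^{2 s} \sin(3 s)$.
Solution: Substitute $T = e^{2s}u$, i.e. $u = e^{-2s}T$.
By the product rule, $T_s = e^{2s}(u_s + 2u)$, $T_{ss} = e^{2s}(u_{ss} + 4u_s + 4u)$, $T_{\tau} = e^{2s}u_{\tau}$.
Substituting into the PDE and dividing by $e^{2s}$: $u_{\tau} = (u_{ss} + 4u_s + 4u) - 4(u_s + 2u) + 4u$.
The lower-order terms cancel, leaving the standard heat equation $u_{\tau} = u_{ss}$.
Initial data for $u$: $u(s,0) = e^{-2s}T(s,0) = 2 \sin(3 s)$. The boundary conditions carry over: $u(0,\tau) = u(\pi,\tau) = 0$.
Solve for $u$:
  Using separation of variables $u = X(s)G(\tau)$:
  Eigenfunctions: $\sin(ns)$, $n = 1, 2, 3, \ldots$
  General solution: $u(s, \tau) = \sum c_n \sin(ns) e^{-n^2 \tau}$
  Matching $u(s,0) = 2 \sin(3 s)$ term by term: $c_3=2$.
Hence $u(s,\tau) = 2 e^{-9 \tau} \sin(3 s)$.
Transform back: $T(s,\tau) = e^{2s}u(s,\tau)$.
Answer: $T(s, \tau) = 2 e^{-9 \tau} e^{2 s} \sin(3 s)$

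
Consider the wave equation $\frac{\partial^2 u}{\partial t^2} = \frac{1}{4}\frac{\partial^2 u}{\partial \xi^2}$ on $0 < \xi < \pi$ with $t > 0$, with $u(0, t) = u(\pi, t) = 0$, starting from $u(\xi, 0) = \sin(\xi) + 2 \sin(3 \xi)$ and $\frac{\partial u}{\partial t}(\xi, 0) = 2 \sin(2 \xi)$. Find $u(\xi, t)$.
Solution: Using separation of variables $u = X(\xi)T(t)$:
Eigenfunctions: $\sin(n\xi)$, $n = 1, 2, 3, \ldots$
General solution: $u(\xi, t) = \sum [A_n \cos(n t/2) + B_n \sin(n t/2)] \sin(n\xi)$
From $u(\xi,0) = \sin(\xi) + 2 \sin(3 \xi)$: $A_1=1, A_3=2$. From $u_t(\xi,0) = 2 \sin(2 \xi)$, using $u_t(\xi,0) = \sum \omega_n B_n \sin(n\xi)$ with $\omega_n = n/2$: $B_2 = 2/1 = 2$.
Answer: $u(\xi, t) = \sin(\xi) \cos(t/2) + 2 \sin(2 \xi) \sin(t) + 2 \sin(3 \xi) \cos(3 t/2)$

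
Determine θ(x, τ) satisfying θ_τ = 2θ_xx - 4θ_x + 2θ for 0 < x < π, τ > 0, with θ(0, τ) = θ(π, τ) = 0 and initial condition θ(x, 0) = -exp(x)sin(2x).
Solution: Substitute θ = exp(x)u, i.e. u = exp(-x)θ.
By the product rule, θ_x = exp(x)(u_x + u), θ_xx = exp(x)(u_xx + 2u_x + u), θ_τ = exp(x)u_τ.
Substituting into the PDE and dividing by exp(x): u_τ = 2(u_xx + 2u_x + u) - 4(u_x + u) + 2u.
The lower-order terms cancel, leaving the standard heat equation u_τ = 2u_xx.
Initial data for u: u(x,0) = exp(-x)θ(x,0) = -sin(2x). The boundary conditions carry over: u(0,τ) = u(π,τ) = 0.
Solve for u:
  Using separation of variables u = X(x)G(τ):
  Eigenfunctions: sin(nx), n = 1, 2, 3, ...
  General solution: u(x, τ) = Σ c_n sin(nx) exp(-2n² τ)
  Matching u(x,0) = -sin(2x) term by term: c_2=-1.
Hence u(x,τ) = -exp(-8τ)sin(2x).
Transform back: θ(x,τ) = exp(x)u(x,τ).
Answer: θ(x, τ) = -exp(x)exp(-8τ)sin(2x)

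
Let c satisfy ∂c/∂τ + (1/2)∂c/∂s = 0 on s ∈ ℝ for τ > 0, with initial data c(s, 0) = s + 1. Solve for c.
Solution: By method of characteristics (waves move right with speed 1/2):
Along characteristics s - (1/2)τ = const, c is constant, so c(s,τ) = f(s - (1/2)τ) with f = c(·, 0).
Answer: c(s, τ) = s - (1/2)τ + 1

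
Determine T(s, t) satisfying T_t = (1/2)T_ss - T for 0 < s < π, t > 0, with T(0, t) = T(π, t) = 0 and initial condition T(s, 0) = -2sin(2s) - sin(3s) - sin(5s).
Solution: Substitute T = exp(-t)u.
Then T_t = exp(-t)(u_t - u), T_ss = exp(-t)u_ss; substituting and dividing by exp(-t), the lower-order terms cancel: u_t = (1/2)u_ss (standard heat equation).
Data for u: u(s,0) = T(s,0) = -2sin(2s) - sin(3s) - sin(5s). The boundary conditions carry over: u(0,t) = u(π,t) = 0.
Separating variables: u = Σ c_n exp(-n²t/2) sin(ns). From u(s,0) = -2sin(2s) - sin(3s) - sin(5s): c_2=-2, c_3=-1, c_5=-1.
So u(s,t) = -2exp(-2t)sin(2s) - exp(-9t/2)sin(3s) - exp(-25t/2)sin(5s), and T(s,t) = exp(-t)u(s,t).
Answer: T(s, t) = -2exp(-3t)sin(2s) - exp(-11t/2)sin(3s) - exp(-27t/2)sin(5s)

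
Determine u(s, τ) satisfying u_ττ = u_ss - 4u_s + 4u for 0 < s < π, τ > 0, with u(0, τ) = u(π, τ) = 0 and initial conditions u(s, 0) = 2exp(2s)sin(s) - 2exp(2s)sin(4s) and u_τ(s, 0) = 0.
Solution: Substitute u = exp(2s)w.
Then u_s = exp(2s)(w_s + 2w), u_ss = exp(2s)(w_ss + 4w_s + 4w), u_ττ = exp(2s)w_ττ; substituting and dividing by exp(2s), the lower-order terms cancel: w_ττ = w_ss (standard wave equation).
Data for w: w(s,0) = exp(-2s)u(s,0) = 2sin(s) - 2sin(4s); w_τ(s,0) = exp(-2s)u_τ(s,0) = 0. The boundary conditions carry over: w(0,τ) = w(π,τ) = 0.
Separating variables: w = Σ [A_n cos(ω_n τ) + B_n sin(ω_n τ)] sin(ns), ω_n = n. From ICs: A_1=2, A_4=-2.
So w(s,τ) = 2sin(s)cos(τ) - 2sin(4s)cos(4τ), and u(s,τ) = exp(2s)w(s,τ).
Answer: u(s, τ) = 2exp(2s)sin(s)cos(τ) - 2exp(2s)sin(4s)cos(4τ)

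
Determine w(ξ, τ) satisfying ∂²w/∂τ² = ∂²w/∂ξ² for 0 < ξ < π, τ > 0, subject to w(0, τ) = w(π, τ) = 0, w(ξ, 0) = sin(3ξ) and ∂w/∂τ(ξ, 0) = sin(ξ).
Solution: Using separation of variables w = X(ξ)T(τ):
Eigenfunctions: sin(nξ), n = 1, 2, 3, ...
General solution: w(ξ, τ) = Σ [A_n cos(n τ) + B_n sin(n τ)] sin(nξ)
From w(ξ,0) = sin(3ξ): A_3=1. From w_τ(ξ,0) = sin(ξ), using w_τ(ξ,0) = Σ ω_n B_n sin(nξ) with ω_n = n: B_1 = 1/1 = 1.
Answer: w(ξ, τ) = sin(ξ)sin(τ) + sin(3ξ)cos(3τ)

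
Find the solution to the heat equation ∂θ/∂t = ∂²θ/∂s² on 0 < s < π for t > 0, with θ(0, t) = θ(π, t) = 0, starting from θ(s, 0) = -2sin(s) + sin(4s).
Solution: Using separation of variables θ = X(s)G(t):
Eigenfunctions: sin(ns), n = 1, 2, 3, ...
General solution: θ(s, t) = Σ c_n sin(ns) exp(-n² t)
Matching θ(s,0) = -2sin(s) + sin(4s) term by term: c_1=-2, c_4=1.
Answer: θ(s, t) = -2exp(-t)sin(s) + exp(-16t)sin(4s)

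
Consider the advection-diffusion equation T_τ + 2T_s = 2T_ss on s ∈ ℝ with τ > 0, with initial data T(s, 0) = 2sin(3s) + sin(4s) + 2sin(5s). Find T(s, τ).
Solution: Change to a moving frame: let η = s - 2τ, σ = τ and write T(s,τ) = u(η,σ).
By the chain rule T_τ = u_σ - 2u_η, T_s = u_η, T_ss = u_ηη.
Then T_τ + 2T_s = u_σ: the advection term cancels and the PDE becomes the heat equation u_σ = 2u_ηη on η ∈ ℝ.
Initial data: u(η,0) = T(η,0) = 2sin(3η) + sin(4η) + 2sin(5η).
On η ∈ ℝ each mode satisfies (sin(nη))″ = -n² sin(nη), so exp(-2n²σ) sin(nη) solves the heat equation; by superposition u(η,σ) = Σ c_n exp(-2n²σ) sin(nη).
Reading off the coefficients: c_3=2, c_4=1, c_5=2, so u(η,σ) = 2exp(-18σ)sin(3η) + exp(-32σ)sin(4η) + 2exp(-50σ)sin(5η).
Substituting back η = s - 2τ, σ = τ: T(s,τ) = u(s - 2τ, τ).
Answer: T(s, τ) = 2exp(-18τ)sin(3s - 6τ) + exp(-32τ)sin(4s - 8τ) + 2exp(-50τ)sin(5s - 10τ)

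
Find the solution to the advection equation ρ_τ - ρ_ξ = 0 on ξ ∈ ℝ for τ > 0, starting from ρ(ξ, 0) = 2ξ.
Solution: By method of characteristics (waves move left with speed 1):
Along characteristics ξ + τ = const, ρ is constant, so ρ(ξ,τ) = f(ξ + τ) with f = ρ(·, 0).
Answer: ρ(ξ, τ) = 2ξ + 2τ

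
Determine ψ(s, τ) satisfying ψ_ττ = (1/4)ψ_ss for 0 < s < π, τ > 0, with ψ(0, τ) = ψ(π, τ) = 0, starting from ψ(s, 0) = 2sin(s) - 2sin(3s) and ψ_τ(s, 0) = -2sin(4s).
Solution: Using separation of variables ψ = X(s)T(τ):
Eigenfunctions: sin(ns), n = 1, 2, 3, ...
General solution: ψ(s, τ) = Σ [A_n cos(n τ/2) + B_n sin(n τ/2)] sin(ns)
From ψ(s,0) = 2sin(s) - 2sin(3s): A_1=2, A_3=-2. From ψ_τ(s,0) = -2sin(4s), using ψ_τ(s,0) = Σ ω_n B_n sin(ns) with ω_n = n/2: B_4 = (-2)/2 = -1.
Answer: ψ(s, τ) = 2sin(s)cos(τ/2) - 2sin(3s)cos(3τ/2) - sin(4s)sin(2τ)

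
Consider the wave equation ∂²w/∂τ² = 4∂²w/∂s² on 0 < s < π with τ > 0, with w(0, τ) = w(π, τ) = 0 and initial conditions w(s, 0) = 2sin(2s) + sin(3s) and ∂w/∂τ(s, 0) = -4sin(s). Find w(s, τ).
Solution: Using separation of variables w = X(s)T(τ):
Eigenfunctions: sin(ns), n = 1, 2, 3, ...
General solution: w(s, τ) = Σ [A_n cos(2n τ) + B_n sin(2n τ)] sin(ns)
From w(s,0) = 2sin(2s) + sin(3s): A_2=2, A_3=1. From w_τ(s,0) = -4sin(s), using w_τ(s,0) = Σ ω_n B_n sin(ns) with ω_n = 2n: B_1 = (-4)/2 = -2.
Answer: w(s, τ) = -2sin(s)sin(2τ) + 2sin(2s)cos(4τ) + sin(3s)cos(6τ)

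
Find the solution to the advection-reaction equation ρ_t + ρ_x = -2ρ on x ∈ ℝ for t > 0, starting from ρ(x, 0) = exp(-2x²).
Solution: Substitute ρ = exp(-2t)u, i.e. u = exp(2t)ρ.
By the product rule, ρ_t = exp(-2t)(u_t - 2u), ρ_x = exp(-2t)u_x.
Substituting into the PDE and dividing by exp(-2t): u_t - 2u + u_x = -2u.
The lower-order terms cancel, leaving the standard advection equation u_t + u_x = 0.
Initial data for u: u(x,0) = ρ(x,0) = exp(-2x²).
Solve for u:
  By method of characteristics (waves move right with speed 1):
  Along characteristics x - t = const, u is constant, so u(x,t) = f(x - t) with f = u(·, 0).
Hence u(x,t) = exp(-2(-t + x)²).
Transform back: ρ(x,t) = exp(-2t)u(x,t).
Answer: ρ(x, t) = exp(-2t)exp(-2(-t + x)²)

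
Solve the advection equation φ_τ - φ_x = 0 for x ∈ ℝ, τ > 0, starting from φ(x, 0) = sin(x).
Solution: By method of characteristics (waves move left with speed 1):
Along characteristics x + τ = const, φ is constant, so φ(x,τ) = f(x + τ) with f = φ(·, 0).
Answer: φ(x, τ) = sin(x + τ)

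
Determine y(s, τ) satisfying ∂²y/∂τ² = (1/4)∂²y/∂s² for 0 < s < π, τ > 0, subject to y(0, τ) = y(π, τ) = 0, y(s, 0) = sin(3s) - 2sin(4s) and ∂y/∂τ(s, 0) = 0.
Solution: Separating variables: y = Σ [A_n cos(ω_n τ) + B_n sin(ω_n τ)] sin(ns), ω_n = n/2. From ICs: A_3=1, A_4=-2.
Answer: y(s, τ) = sin(3s)cos(3τ/2) - 2sin(4s)cos(2τ)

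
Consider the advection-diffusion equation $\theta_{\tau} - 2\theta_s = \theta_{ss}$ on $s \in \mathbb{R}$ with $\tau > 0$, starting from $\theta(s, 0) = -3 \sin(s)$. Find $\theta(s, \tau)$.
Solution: Change to a moving frame: let $\eta = s + 2\tau$, $\sigma = \tau$ and write $\theta(s,\tau) = u(\eta,\sigma)$.
By the chain rule $\theta_{\tau} = u_{\sigma} + 2u_{\eta}$, $\theta_s = u_{\eta}$, $\theta_{ss} = u_{\eta\eta}$.
Then $\theta_{\tau} - 2\theta_s = u_{\sigma}$: the advection term cancels and the PDE becomes the heat equation $u_{\sigma} = u_{\eta\eta}$ on $\eta \in \mathbb{R}$.
Initial data: $u(\eta,0) = \theta(\eta,0) = -3 \sin(\eta)$.
On $\eta \in \mathbb{R}$ each mode satisfies $(\sin(n\eta))'' = -n^2 \sin(n\eta)$, so $e^{-n^2\sigma} \sin(n\eta)$ solves the heat equation; by superposition $u(\eta,\sigma) = \sum c_n e^{-n^2\sigma} \sin(n\eta)$.
Reading off the coefficients: $c_1=-3$, so $u(\eta,\sigma) = -3 e^{-\sigma} \sin(\eta)$.
Substituting back $\eta = s + 2\tau$, $\sigma = \tau$: $\theta(s,\tau) = u(s + 2\tau, \tau)$.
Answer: $\theta(s, \tau) = -3 e^{-\tau} \sin(2 \tau + s)$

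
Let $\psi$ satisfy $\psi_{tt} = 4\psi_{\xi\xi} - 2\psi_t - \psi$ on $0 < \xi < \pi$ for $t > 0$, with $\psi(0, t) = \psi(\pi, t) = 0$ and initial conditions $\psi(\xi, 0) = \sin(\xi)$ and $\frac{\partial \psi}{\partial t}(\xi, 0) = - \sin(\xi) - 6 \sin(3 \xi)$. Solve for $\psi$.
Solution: Substitute $\psi = e^{-t}u$.
Then $\psi_t = e^{-t}(u_t - u)$, $\psi_{tt} = e^{-t}(u_{tt} - 2u_t + u)$, $\psi_{\xi\xi} = e^{-t}u_{\xi\xi}$; substituting and dividing by $e^{-t}$, the lower-order terms cancel: $u_{tt} = 4u_{\xi\xi}$ (standard wave equation).
Data for $u$: $u(\xi,0) = \psi(\xi,0) = \sin(\xi)$; $u_t(\xi,0) = \psi_t(\xi,0) + \psi(\xi,0) = -6 \sin(3 \xi)$. The boundary conditions carry over: $u(0,t) = u(\pi,t) = 0$.
Separating variables: $u = \sum [A_n \cos(\omega_n t) + B_n \sin(\omega_n t)] \sin(n\xi)$, $\omega_n = 2n$. From ICs ($B_n$ = velocity coefficient / $\omega_n$): $A_1=1, B_3=-1$.
So $u(\xi,t) = - \sin(6 t) \sin(3 \xi) + \sin(\xi) \cos(2 t)$, and $\psi(\xi,t) = e^{-t}u(\xi,t)$.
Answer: $\psi(\xi, t) = e^{-t} \sin(\xi) \cos(2 t) -  e^{-t} \sin(3 \xi) \sin(6 t)$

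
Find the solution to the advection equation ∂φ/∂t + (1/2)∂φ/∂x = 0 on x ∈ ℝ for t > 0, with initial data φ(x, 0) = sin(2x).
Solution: By method of characteristics (waves move right with speed 1/2):
Along characteristics x - (1/2)t = const, φ is constant, so φ(x,t) = f(x - (1/2)t) with f = φ(·, 0).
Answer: φ(x, t) = -sin(t - 2x)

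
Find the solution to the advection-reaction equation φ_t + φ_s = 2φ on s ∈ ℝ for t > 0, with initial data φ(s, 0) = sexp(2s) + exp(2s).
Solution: Substitute φ = exp(2s)u, i.e. u = exp(-2s)φ.
By the product rule, φ_s = exp(2s)(u_s + 2u), φ_t = exp(2s)u_t.
Substituting into the PDE and dividing by exp(2s): u_t + (u_s + 2u) = 2u.
The lower-order terms cancel, leaving the standard advection equation u_t + u_s = 0.
Initial data for u: u(s,0) = exp(-2s)φ(s,0) = s + 1.
Solve for u:
  By method of characteristics (waves move right with speed 1):
  Along characteristics s - t = const, u is constant, so u(s,t) = f(s - t) with f = u(·, 0).
Hence u(s,t) = s - t + 1.
Transform back: φ(s,t) = exp(2s)u(s,t).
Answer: φ(s, t) = sexp(2s) - texp(2s) + exp(2s)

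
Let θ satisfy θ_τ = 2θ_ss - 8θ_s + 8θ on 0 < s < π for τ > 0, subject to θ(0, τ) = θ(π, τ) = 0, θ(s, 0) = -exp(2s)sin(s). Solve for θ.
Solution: Substitute θ = exp(2s)u, i.e. u = exp(-2s)θ.
By the product rule, θ_s = exp(2s)(u_s + 2u), θ_ss = exp(2s)(u_ss + 4u_s + 4u), θ_τ = exp(2s)u_τ.
Substituting into the PDE and dividing by exp(2s): u_τ = 2(u_ss + 4u_s + 4u) - 8(u_s + 2u) + 8u.
The lower-order terms cancel, leaving the standard heat equation u_τ = 2u_ss.
Initial data for u: u(s,0) = exp(-2s)θ(s,0) = -sin(s). The boundary conditions carry over: u(0,τ) = u(π,τ) = 0.
Solve for u:
  Using separation of variables u = X(s)G(τ):
  Eigenfunctions: sin(ns), n = 1, 2, 3, ...
  General solution: u(s, τ) = Σ c_n sin(ns) exp(-2n² τ)
  Matching u(s,0) = -sin(s) term by term: c_1=-1.
Hence u(s,τ) = -exp(-2τ)sin(s).
Transform back: θ(s,τ) = exp(2s)u(s,τ).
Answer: θ(s, τ) = -exp(2s)exp(-2τ)sin(s)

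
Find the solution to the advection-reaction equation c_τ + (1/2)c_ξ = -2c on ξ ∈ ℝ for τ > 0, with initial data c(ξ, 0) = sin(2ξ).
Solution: Substitute c = exp(-2τ)u.
Then c_τ = exp(-2τ)(u_τ - 2u), c_ξ = exp(-2τ)u_ξ; substituting and dividing by exp(-2τ), the lower-order terms cancel: u_τ + (1/2)u_ξ = 0 (standard advection equation).
Data for u: u(ξ,0) = c(ξ,0) = sin(2ξ).
By characteristics (dξ/dτ = 1/2), u(ξ,τ) = f(ξ - (1/2)τ) with f = u(·, 0).
So u(ξ,τ) = sin(2ξ - τ), and c(ξ,τ) = exp(-2τ)u(ξ,τ).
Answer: c(ξ, τ) = exp(-2τ)sin(2ξ - τ)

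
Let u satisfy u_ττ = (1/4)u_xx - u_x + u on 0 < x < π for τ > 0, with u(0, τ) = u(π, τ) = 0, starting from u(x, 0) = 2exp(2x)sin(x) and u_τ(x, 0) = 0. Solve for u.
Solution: Substitute u = exp(2x)w, i.e. w = exp(-2x)u.
By the product rule, u_x = exp(2x)(w_x + 2w), u_xx = exp(2x)(w_xx + 4w_x + 4w), u_ττ = exp(2x)w_ττ.
Substituting into the PDE and dividing by exp(2x): w_ττ = (1/4)(w_xx + 4w_x + 4w) - (w_x + 2w) + w.
The lower-order terms cancel, leaving the standard wave equation w_ττ = (1/4)w_xx.
Initial data for w: w(x,0) = exp(-2x)u(x,0) = 2sin(x); w_τ(x,0) = exp(-2x)u_τ(x,0) = 0. The boundary conditions carry over: w(0,τ) = w(π,τ) = 0.
Solve for w:
  Using separation of variables w = X(x)T(τ):
  Eigenfunctions: sin(nx), n = 1, 2, 3, ...
  General solution: w(x, τ) = Σ [A_n cos(n τ/2) + B_n sin(n τ/2)] sin(nx)
  From w(x,0) = 2sin(x): A_1=2. From w_τ(x,0) = 0: all B_n = 0.
Hence w(x,τ) = 2sin(x)cos(τ/2).
Transform back: u(x,τ) = exp(2x)w(x,τ).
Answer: u(x, τ) = 2exp(2x)sin(x)cos(τ/2)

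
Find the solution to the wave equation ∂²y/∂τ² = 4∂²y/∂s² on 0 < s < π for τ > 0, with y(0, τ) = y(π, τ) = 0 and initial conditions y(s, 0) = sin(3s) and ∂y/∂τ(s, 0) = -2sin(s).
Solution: Using separation of variables y = X(s)T(τ):
Eigenfunctions: sin(ns), n = 1, 2, 3, ...
General solution: y(s, τ) = Σ [A_n cos(2n τ) + B_n sin(2n τ)] sin(ns)
From y(s,0) = sin(3s): A_3=1. From y_τ(s,0) = -2sin(s), using y_τ(s,0) = Σ ω_n B_n sin(ns) with ω_n = 2n: B_1 = (-2)/2 = -1.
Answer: y(s, τ) = -sin(s)sin(2τ) + sin(3s)cos(6τ)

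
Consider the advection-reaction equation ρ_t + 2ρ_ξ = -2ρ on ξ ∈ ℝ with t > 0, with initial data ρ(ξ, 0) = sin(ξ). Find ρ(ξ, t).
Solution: Substitute ρ = exp(-2t)u.
Then ρ_t = exp(-2t)(u_t - 2u), ρ_ξ = exp(-2t)u_ξ; substituting and dividing by exp(-2t), the lower-order terms cancel: u_t + 2u_ξ = 0 (standard advection equation).
Data for u: u(ξ,0) = ρ(ξ,0) = sin(ξ).
By characteristics (dξ/dt = 2), u(ξ,t) = f(ξ - 2t) with f = u(·, 0).
So u(ξ,t) = -sin(2t - ξ), and ρ(ξ,t) = exp(-2t)u(ξ,t).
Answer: ρ(ξ, t) = -exp(-2t)sin(2t - ξ)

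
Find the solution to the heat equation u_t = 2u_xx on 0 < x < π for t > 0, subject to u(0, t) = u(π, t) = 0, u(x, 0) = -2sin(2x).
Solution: Separating variables: u = Σ c_n exp(-2n²t) sin(nx). From u(x,0) = -2sin(2x): c_2=-2.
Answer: u(x, t) = -2exp(-8t)sin(2x)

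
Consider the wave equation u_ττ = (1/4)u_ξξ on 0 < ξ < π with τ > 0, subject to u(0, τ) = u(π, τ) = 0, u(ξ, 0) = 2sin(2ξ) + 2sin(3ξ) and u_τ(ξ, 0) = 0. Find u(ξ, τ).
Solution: Separating variables: u = Σ [A_n cos(ω_n τ) + B_n sin(ω_n τ)] sin(nξ), ω_n = n/2. From ICs: A_2=2, A_3=2.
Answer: u(ξ, τ) = 2sin(2ξ)cos(τ) + 2sin(3ξ)cos(3τ/2)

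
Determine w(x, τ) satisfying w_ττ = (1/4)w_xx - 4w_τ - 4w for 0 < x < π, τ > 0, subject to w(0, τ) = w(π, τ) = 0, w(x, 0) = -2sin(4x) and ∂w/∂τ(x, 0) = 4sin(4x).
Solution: Substitute w = exp(-2τ)u, i.e. u = exp(2τ)w.
By the product rule, w_τ = exp(-2τ)(u_τ - 2u), w_ττ = exp(-2τ)(u_ττ - 4u_τ + 4u), w_xx = exp(-2τ)u_xx.
Substituting into the PDE and dividing by exp(-2τ): u_ττ - 4u_τ + 4u = (1/4)u_xx - 4(u_τ - 2u) - 4u.
The lower-order terms cancel, leaving the standard wave equation u_ττ = (1/4)u_xx.
Initial data for u: u(x,0) = w(x,0) = -2sin(4x); u_τ(x,0) = w_τ(x,0) + 2w(x,0) = 0. The boundary conditions carry over: u(0,τ) = u(π,τ) = 0.
Solve for u:
  Using separation of variables u = X(x)T(τ):
  Eigenfunctions: sin(nx), n = 1, 2, 3, ...
  General solution: u(x, τ) = Σ [A_n cos(n τ/2) + B_n sin(n τ/2)] sin(nx)
  From u(x,0) = -2sin(4x): A_4=-2. From u_τ(x,0) = 0: all B_n = 0.
Hence u(x,τ) = -2sin(4x)cos(2τ).
Transform back: w(x,τ) = exp(-2τ)u(x,τ).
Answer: w(x, τ) = -2exp(-2τ)sin(4x)cos(2τ)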